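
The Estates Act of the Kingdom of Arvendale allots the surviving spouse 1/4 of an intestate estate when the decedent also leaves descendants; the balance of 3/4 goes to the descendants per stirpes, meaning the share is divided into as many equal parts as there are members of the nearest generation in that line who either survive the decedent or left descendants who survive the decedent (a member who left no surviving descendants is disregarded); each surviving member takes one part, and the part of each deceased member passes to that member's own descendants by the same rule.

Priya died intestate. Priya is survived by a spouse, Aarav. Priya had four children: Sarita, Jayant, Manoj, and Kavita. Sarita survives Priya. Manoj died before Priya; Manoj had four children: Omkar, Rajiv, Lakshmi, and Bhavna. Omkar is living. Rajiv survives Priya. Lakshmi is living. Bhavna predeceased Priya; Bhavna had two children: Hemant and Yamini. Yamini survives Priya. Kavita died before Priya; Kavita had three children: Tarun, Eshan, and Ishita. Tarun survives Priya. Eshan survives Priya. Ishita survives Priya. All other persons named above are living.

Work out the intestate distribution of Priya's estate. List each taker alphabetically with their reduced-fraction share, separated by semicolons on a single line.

Aarav 1/4; Eshan 1/16; Hemant 3/128; Ishita 1/16; Jayant 3/16; Lakshmi 3/64; Omkar 3/64; Rajiv 3/64; Sarita 3/16; Tarun 1/16; Yamini 3/128

Aarav, as surviving spouse, takes 1/4.
The remaining 3/4 passes to Priya's descendants per stirpes.
The 3/4 is divided into 4 equal shares of 3/16 among Sarita, Jayant, Manoj, Kavita.
Sarita is living and takes 3/16.
Jayant is living and takes 3/16.
Manoj predeceased; the 3/16 allotted to Manoj's branch passes to Manoj's issue by representation.
The 3/16 is divided into 4 equal shares of 3/64 among Omkar, Rajiv, Lakshmi, Bhavna.
Omkar is living and takes 3/64.
Rajiv is living and takes 3/64.
Lakshmi is living and takes 3/64.
Bhavna predeceased; the 3/64 allotted to Bhavna's branch passes to Bhavna's issue by representation.
The 3/64 is divided into 2 equal shares of 3/128 among Hemant, Yamini.
Hemant is living and takes 3/128.
Yamini is living and takes 3/128.
Kavita predeceased; the 3/16 allotted to Kavita's branch passes to Kavita's issue by representation.
The 3/16 is divided into 3 equal shares of 1/16 among Tarun, Eshan, Ishita.
Tarun is living and takes 1/16.
Eshan is living and takes 1/16.
Ishita is living and takes 1/16.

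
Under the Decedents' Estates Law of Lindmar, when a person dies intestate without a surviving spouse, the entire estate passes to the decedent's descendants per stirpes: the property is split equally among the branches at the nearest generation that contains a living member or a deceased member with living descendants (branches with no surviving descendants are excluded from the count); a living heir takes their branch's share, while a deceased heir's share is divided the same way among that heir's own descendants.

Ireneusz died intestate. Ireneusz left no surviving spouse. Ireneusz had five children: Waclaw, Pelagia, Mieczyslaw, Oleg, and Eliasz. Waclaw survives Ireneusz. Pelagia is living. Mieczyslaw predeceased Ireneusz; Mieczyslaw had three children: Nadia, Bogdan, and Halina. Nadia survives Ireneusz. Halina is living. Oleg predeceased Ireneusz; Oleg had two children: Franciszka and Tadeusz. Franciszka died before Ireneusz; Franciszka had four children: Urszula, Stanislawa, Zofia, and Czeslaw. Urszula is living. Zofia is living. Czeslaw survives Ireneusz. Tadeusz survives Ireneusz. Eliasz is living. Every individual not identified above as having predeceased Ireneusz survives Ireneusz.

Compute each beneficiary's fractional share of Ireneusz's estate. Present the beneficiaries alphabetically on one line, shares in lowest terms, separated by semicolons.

Bogdan 1/15; Czeslaw 1/40; Eliasz 1/5; Halina 1/15; Nadia 1/15; Pelagia 1/5; Stanislawa 1/40; Tadeusz 1/10; Urszula 1/40; Waclaw 1/5; Zofia 1/40

There is no surviving spouse, so the entire estate passes to Ireneusz's descendants per stirpes.
The estate is divided into 5 equal shares of 1/5 among Waclaw, Pelagia, Mieczyslaw, Oleg, Eliasz.
Waclaw is living and takes 1/5.
Pelagia is living and takes 1/5.
Mieczyslaw predeceased; the 1/5 allotted to Mieczyslaw's branch passes to Mieczyslaw's issue by representation.
The 1/5 is divided into 3 equal shares of 1/15 among Nadia, Bogdan, Halina.
Nadia is living and takes 1/15.
Bogdan is living and takes 1/15.
Halina is living and takes 1/15.
Oleg predeceased; the 1/5 allotted to Oleg's branch passes to Oleg's issue by representation.
The 1/5 is divided into 2 equal shares of 1/10 among Franciszka, Tadeusz.
Franciszka predeceased; the 1/10 allotted to Franciszka's branch passes to Franciszka's issue by representation.
The 1/10 is divided into 4 equal shares of 1/40 among Urszula, Stanislawa, Zofia, Czeslaw.
Urszula is living and takes 1/40.
Stanislawa is living and takes 1/40.
Zofia is living and takes 1/40.
Czeslaw is living and takes 1/40.
Tadeusz is living and takes 1/10.
Eliasz is living and takes 1/5.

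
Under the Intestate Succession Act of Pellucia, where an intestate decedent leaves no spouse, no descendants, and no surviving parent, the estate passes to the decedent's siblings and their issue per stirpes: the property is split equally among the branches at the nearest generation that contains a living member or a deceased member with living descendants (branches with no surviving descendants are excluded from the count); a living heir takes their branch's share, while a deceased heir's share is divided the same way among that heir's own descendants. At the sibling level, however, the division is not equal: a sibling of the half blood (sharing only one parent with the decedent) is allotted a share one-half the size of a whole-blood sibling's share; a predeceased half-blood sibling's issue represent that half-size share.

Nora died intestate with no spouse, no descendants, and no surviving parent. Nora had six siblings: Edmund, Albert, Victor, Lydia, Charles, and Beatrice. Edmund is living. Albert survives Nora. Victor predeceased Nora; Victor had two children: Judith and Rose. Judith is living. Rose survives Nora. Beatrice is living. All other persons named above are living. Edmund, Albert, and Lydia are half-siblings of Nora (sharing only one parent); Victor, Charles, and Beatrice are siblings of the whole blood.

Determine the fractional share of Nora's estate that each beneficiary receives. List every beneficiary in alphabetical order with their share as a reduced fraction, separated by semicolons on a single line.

No spouse, descendants, or parent survives, so the estate passes to Nora's siblings per stirpes.
Half-blood siblings count for one-half the weight of whole-blood siblings at the initial division.
Dividing 1 in proportion to weights (total weight 9/2): Edmund (weight 1/2) → 1/9; Albert (weight 1/2) → 1/9; Victor (weight 1) → 2/9; Lydia (weight 1/2) → 1/9; Charles (weight 1) → 2/9; Beatrice (weight 1) → 2/9.
Edmund is living and takes 1/9.
Albert is living and takes 1/9.
Victor predeceased; the 2/9 allotted to Victor's branch passes to Victor's issue by representation.
The 2/9 is divided into 2 equal shares of 1/9 among Judith, Rose.
Judith is living and takes 1/9.
Rose is living and takes 1/9.
Lydia is living and takes 1/9.
Charles is living and takes 2/9.
Beatrice is living and takes 2/9.

Albert 1/9; Beatrice 2/9; Charles 2/9; Edmund 1/9; Judith 1/9; Lydia 1/9; Rose 1/9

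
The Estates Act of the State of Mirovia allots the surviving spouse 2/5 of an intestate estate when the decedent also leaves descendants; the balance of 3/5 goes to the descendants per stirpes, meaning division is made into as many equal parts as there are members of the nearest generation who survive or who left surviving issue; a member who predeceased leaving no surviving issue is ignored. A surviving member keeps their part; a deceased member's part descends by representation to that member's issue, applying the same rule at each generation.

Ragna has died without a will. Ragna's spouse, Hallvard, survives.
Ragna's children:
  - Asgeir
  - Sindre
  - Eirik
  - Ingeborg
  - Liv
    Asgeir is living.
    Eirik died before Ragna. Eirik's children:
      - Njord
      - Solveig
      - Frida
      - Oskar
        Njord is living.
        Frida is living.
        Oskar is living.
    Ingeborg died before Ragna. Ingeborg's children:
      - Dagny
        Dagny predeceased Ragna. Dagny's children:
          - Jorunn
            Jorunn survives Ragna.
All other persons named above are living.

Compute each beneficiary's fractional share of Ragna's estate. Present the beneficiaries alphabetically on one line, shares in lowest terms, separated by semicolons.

Asgeir 3/25; Frida 3/100; Hallvard 2/5; Jorunn 3/25; Liv 3/25; Njord 3/100; Oskar 3/100; Sindre 3/25; Solveig 3/100

Hallvard, as surviving spouse, takes 2/5.
The remaining 3/5 passes to Ragna's descendants per stirpes.
The 3/5 is divided into 5 equal shares of 3/25 among Asgeir, Sindre, Eirik, Ingeborg, Liv.
Asgeir is living and takes 3/25.
Sindre is living and takes 3/25.
Eirik predeceased; the 3/25 allotted to Eirik's branch passes to Eirik's issue by representation.
The 3/25 is divided into 4 equal shares of 3/100 among Njord, Solveig, Frida, Oskar.
Njord is living and takes 3/100.
Solveig is living and takes 3/100.
Frida is living and takes 3/100.
Oskar is living and takes 3/100.
Ingeborg predeceased; the 3/25 allotted to Ingeborg's branch passes to Ingeborg's issue by representation.
Dagny's line is the sole branch at this level, so the full 3/25 passes to Dagny's issue by representation.
Jorunn is the sole taker at this level and receives the full 3/25.
Liv is living and takes 3/25.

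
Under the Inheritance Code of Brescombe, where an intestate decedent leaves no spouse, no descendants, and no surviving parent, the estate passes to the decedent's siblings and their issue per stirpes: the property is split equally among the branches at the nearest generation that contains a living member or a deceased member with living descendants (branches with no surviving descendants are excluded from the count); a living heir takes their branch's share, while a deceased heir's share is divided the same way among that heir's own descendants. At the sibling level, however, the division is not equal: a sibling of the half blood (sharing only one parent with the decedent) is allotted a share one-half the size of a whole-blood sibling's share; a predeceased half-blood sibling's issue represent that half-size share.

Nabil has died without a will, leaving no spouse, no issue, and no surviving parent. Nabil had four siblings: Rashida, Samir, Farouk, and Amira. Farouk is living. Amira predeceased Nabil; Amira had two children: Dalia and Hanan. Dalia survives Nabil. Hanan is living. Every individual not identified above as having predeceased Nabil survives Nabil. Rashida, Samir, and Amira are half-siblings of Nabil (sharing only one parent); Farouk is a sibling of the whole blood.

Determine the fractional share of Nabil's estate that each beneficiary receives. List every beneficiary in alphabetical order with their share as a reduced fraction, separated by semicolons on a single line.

No spouse, descendants, or parent survives, so the estate passes to Nabil's siblings per stirpes.
Half-blood siblings count for one-half the weight of whole-blood siblings at the initial division.
Dividing 1 in proportion to weights (total weight 5/2): Rashida (weight 1/2) → 1/5; Samir (weight 1/2) → 1/5; Farouk (weight 1) → 2/5; Amira (weight 1/2) → 1/5.
Rashida is living and takes 1/5.
Samir is living and takes 1/5.
Farouk is living and takes 2/5.
Amira predeceased; the 1/5 allotted to Amira's branch passes to Amira's issue by representation.
The 1/5 is divided into 2 equal shares of 1/10 among Dalia, Hanan.
Dalia is living and takes 1/10.
Hanan is living and takes 1/10.

Dalia 1/10; Farouk 2/5; Hanan 1/10; Rashida 1/5; Samir 1/5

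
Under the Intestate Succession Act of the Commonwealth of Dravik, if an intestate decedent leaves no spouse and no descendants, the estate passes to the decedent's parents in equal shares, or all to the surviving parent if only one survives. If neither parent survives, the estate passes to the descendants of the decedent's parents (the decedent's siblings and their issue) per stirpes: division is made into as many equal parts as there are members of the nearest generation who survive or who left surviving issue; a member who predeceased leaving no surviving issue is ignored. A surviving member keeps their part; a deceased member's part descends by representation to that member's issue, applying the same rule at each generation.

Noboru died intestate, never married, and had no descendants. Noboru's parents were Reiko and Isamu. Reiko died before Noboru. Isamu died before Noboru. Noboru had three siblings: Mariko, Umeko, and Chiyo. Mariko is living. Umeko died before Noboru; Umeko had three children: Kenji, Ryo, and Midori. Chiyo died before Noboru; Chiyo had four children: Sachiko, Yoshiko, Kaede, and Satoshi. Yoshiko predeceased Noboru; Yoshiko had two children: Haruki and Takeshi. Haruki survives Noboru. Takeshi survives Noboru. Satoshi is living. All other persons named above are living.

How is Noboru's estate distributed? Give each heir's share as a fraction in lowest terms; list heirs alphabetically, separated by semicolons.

Neither parent survives and there are no descendants, so the estate passes to Noboru's siblings and their issue per stirpes.
The estate is divided into 3 equal shares of 1/3 among Mariko, Umeko, Chiyo.
Mariko is living and takes 1/3.
Umeko predeceased; the 1/3 allotted to Umeko's branch passes to Umeko's issue by representation.
The 1/3 is divided into 3 equal shares of 1/9 among Kenji, Ryo, Midori.
Kenji is living and takes 1/9.
Ryo is living and takes 1/9.
Midori is living and takes 1/9.
Chiyo predeceased; the 1/3 allotted to Chiyo's branch passes to Chiyo's issue by representation.
The 1/3 is divided into 4 equal shares of 1/12 among Sachiko, Yoshiko, Kaede, Satoshi.
Sachiko is living and takes 1/12.
Yoshiko predeceased; the 1/12 allotted to Yoshiko's branch passes to Yoshiko's issue by representation.
The 1/12 is divided into 2 equal shares of 1/24 among Haruki, Takeshi.
Haruki is living and takes 1/24.
Takeshi is living and takes 1/24.
Kaede is living and takes 1/12.
Satoshi is living and takes 1/12.

Haruki 1/24; Kaede 1/12; Kenji 1/9; Mariko 1/3; Midori 1/9; Ryo 1/9; Sachiko 1/12; Satoshi 1/12; Takeshi 1/24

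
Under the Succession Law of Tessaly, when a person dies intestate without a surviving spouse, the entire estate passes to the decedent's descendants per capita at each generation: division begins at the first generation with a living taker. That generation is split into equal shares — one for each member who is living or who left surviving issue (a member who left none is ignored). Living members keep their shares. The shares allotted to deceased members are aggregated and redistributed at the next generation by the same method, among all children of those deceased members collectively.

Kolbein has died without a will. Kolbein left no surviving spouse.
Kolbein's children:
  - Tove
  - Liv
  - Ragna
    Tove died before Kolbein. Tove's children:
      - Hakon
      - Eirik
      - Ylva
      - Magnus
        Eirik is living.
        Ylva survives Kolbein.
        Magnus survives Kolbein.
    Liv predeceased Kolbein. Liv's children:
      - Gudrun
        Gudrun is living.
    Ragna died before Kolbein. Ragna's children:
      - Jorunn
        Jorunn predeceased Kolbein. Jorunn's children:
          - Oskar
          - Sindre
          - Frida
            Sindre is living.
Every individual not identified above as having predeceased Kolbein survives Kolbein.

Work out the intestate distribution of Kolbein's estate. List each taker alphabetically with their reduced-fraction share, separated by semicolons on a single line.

There is no surviving spouse, so the entire estate passes to Kolbein's descendants per capita at each generation.
No one at generation 1 (Tove, Liv, Ragna) is living; moving to the next generation.
At generation 2 (Hakon, Eirik, Ylva, Magnus, Gudrun, Jorunn) there are 6 shares of (1)/6 = 1/6 each.
Living: Hakon, Eirik, Ylva, Magnus, and Gudrun — each takes 1/6.
Deceased: Jorunn. That 1/6 share is carried to generation 3.
At generation 3 (Oskar, Sindre, Frida) there are 3 shares of (1/6)/3 = 1/18 each.
Living: Oskar, Sindre, and Frida — each takes 1/18.

Eirik 1/6; Frida 1/18; Gudrun 1/6; Hakon 1/6; Magnus 1/6; Oskar 1/18; Sindre 1/18; Ylva 1/6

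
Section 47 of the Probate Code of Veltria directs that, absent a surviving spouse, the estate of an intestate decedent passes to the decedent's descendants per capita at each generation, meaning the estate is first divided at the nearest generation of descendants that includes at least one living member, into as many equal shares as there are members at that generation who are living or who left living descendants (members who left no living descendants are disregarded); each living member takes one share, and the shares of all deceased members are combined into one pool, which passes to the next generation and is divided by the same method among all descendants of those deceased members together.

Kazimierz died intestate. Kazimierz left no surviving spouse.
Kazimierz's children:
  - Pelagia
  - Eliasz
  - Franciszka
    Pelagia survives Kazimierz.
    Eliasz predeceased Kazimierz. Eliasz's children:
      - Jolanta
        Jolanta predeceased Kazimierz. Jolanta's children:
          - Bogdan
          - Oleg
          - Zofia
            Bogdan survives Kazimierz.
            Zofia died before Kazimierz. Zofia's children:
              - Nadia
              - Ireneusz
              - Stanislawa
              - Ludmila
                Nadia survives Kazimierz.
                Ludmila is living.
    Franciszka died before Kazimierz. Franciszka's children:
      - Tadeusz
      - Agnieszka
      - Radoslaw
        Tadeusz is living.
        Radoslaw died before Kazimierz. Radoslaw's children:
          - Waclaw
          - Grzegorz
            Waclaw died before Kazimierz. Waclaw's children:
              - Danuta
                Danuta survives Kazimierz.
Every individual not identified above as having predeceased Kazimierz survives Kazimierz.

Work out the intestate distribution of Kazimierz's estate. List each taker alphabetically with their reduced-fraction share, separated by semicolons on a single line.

There is no surviving spouse, so the entire estate passes to Kazimierz's descendants per capita at each generation.
At generation 1 (Pelagia, Eliasz, Franciszka) there are 3 shares of (1)/3 = 1/3 each.
Living: Pelagia — each takes 1/3.
Deceased: Eliasz and Franciszka. Their combined 2/3 is pooled and carried to generation 2.
At generation 2 (Jolanta, Tadeusz, Agnieszka, Radoslaw) there are 4 shares of (2/3)/4 = 1/6 each.
Living: Tadeusz and Agnieszka — each takes 1/6.
Deceased: Jolanta and Radoslaw. Their combined 1/3 is pooled and carried to generation 3.
At generation 3 (Bogdan, Oleg, Zofia, Waclaw, Grzegorz) there are 5 shares of (1/3)/5 = 1/15 each.
Living: Bogdan, Oleg, and Grzegorz — each takes 1/15.
Deceased: Zofia and Waclaw. Their combined 2/15 is pooled and carried to generation 4.
At generation 4 (Nadia, Ireneusz, Stanislawa, Ludmila, Danuta) there are 5 shares of (2/15)/5 = 2/75 each.
Living: Nadia, Ireneusz, Stanislawa, Ludmila, and Danuta — each takes 2/75.

Agnieszka 1/6; Bogdan 1/15; Danuta 2/75; Grzegorz 1/15; Ireneusz 2/75; Ludmila 2/75; Nadia 2/75; Oleg 1/15; Pelagia 1/3; Stanislawa 2/75; Tadeusz 1/6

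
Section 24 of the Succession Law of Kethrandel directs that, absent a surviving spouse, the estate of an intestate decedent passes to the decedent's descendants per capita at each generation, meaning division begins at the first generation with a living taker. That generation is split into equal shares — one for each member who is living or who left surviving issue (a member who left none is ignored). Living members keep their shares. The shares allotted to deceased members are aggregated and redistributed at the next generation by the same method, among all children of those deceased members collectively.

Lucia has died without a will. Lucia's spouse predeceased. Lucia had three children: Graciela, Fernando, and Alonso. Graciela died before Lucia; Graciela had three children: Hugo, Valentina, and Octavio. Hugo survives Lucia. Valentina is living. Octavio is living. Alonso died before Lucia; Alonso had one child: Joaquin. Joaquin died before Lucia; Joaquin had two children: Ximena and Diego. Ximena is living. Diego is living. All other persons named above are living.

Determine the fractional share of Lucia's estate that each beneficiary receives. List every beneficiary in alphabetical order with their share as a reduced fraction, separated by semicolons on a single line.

Diego 1/12; Fernando 1/3; Hugo 1/6; Octavio 1/6; Valentina 1/6; Ximena 1/12

There is no surviving spouse, so the entire estate passes to Lucia's descendants per capita at each generation.
At generation 1 (Graciela, Fernando, Alonso) there are 3 shares of (1)/3 = 1/3 each.
Living: Fernando — each takes 1/3.
Deceased: Graciela and Alonso. Their combined 2/3 is pooled and carried to generation 2.
At generation 2 (Hugo, Valentina, Octavio, Joaquin) there are 4 shares of (2/3)/4 = 1/6 each.
Living: Hugo, Valentina, and Octavio — each takes 1/6.
Deceased: Joaquin. That 1/6 share is carried to generation 3.
At generation 3 (Ximena, Diego) there are 2 shares of (1/6)/2 = 1/12 each.
Living: Ximena and Diego — each takes 1/12.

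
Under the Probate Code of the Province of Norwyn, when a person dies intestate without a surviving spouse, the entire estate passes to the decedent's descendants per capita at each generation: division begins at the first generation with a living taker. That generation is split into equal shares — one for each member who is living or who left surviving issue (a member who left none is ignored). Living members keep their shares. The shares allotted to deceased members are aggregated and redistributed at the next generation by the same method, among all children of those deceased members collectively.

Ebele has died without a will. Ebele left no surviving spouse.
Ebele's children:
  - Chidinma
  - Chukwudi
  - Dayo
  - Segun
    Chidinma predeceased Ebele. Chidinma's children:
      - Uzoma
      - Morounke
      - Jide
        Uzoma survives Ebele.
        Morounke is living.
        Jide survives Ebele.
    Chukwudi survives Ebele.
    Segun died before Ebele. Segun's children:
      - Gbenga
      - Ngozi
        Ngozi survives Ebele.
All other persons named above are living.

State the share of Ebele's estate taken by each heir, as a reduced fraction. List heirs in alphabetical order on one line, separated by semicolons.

There is no surviving spouse, so the entire estate passes to Ebele's descendants per capita at each generation.
At generation 1 (Chidinma, Chukwudi, Dayo, Segun) there are 4 shares of (1)/4 = 1/4 each.
Living: Chukwudi and Dayo — each takes 1/4.
Deceased: Chidinma and Segun. Their combined 1/2 is pooled and carried to generation 2.
At generation 2 (Uzoma, Morounke, Jide, Gbenga, Ngozi) there are 5 shares of (1/2)/5 = 1/10 each.
Living: Uzoma, Morounke, Jide, Gbenga, and Ngozi — each takes 1/10.

Chukwudi 1/4; Dayo 1/4; Gbenga 1/10; Jide 1/10; Morounke 1/10; Ngozi 1/10; Uzoma 1/10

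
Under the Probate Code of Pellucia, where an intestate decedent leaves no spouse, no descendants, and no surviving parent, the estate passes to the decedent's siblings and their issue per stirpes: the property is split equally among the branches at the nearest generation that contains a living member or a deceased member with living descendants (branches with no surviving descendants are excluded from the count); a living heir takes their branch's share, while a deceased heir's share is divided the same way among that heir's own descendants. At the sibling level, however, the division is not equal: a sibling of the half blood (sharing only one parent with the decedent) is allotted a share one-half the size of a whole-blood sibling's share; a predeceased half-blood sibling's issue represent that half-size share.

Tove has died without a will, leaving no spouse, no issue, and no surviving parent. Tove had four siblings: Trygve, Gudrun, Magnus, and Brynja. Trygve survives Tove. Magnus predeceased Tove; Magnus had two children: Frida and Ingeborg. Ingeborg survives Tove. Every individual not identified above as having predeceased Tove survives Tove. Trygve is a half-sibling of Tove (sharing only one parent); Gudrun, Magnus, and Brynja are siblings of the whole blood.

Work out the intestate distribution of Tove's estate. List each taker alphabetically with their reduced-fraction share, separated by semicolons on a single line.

Brynja 2/7; Frida 1/7; Gudrun 2/7; Ingeborg 1/7; Trygve 1/7

No spouse, descendants, or parent survives, so the estate passes to Tove's siblings per stirpes.
Half-blood siblings count for one-half the weight of whole-blood siblings at the initial division.
Dividing 1 in proportion to weights (total weight 7/2): Trygve (weight 1/2) → 1/7; Gudrun (weight 1) → 2/7; Magnus (weight 1) → 2/7; Brynja (weight 1) → 2/7.
Trygve is living and takes 1/7.
Gudrun is living and takes 2/7.
Magnus predeceased; the 2/7 allotted to Magnus's branch passes to Magnus's issue by representation.
The 2/7 is divided into 2 equal shares of 1/7 among Frida, Ingeborg.
Frida is living and takes 1/7.
Ingeborg is living and takes 1/7.
Brynja is living and takes 2/7.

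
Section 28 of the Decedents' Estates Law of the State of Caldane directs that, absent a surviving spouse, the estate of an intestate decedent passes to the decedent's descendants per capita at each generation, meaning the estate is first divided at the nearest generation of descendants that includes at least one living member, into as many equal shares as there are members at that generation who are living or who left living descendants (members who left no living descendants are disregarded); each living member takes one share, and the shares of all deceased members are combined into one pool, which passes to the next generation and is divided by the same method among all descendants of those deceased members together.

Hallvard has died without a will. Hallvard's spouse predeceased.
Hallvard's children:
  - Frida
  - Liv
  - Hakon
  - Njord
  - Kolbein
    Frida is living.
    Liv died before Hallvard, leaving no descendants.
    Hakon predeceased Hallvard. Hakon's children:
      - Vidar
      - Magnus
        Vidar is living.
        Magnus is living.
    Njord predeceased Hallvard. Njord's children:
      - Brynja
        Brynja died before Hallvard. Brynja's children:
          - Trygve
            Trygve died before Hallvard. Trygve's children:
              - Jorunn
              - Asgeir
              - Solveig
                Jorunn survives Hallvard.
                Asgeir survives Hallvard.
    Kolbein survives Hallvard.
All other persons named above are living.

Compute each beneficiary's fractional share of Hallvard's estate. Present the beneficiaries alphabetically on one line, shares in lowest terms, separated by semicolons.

There is no surviving spouse, so the entire estate passes to Hallvard's descendants per capita at each generation.
At generation 1 (Frida, Hakon, Njord, Kolbein) there are 4 shares of (1)/4 = 1/4 each.
Living: Frida and Kolbein — each takes 1/4.
Deceased: Hakon and Njord. Their combined 1/2 is pooled and carried to generation 2.
At generation 2 (Vidar, Magnus, Brynja) there are 3 shares of (1/2)/3 = 1/6 each.
Living: Vidar and Magnus — each takes 1/6.
Deceased: Brynja. That 1/6 share is carried to generation 3.
At generation 3 (Trygve) there are 1 shares of (1/6)/1 = 1/6 each.
Deceased: Trygve. That 1/6 share is carried to generation 4.
At generation 4 (Jorunn, Asgeir, Solveig) there are 3 shares of (1/6)/3 = 1/18 each.
Living: Jorunn, Asgeir, and Solveig — each takes 1/18.

Asgeir 1/18; Frida 1/4; Jorunn 1/18; Kolbein 1/4; Magnus 1/6; Solveig 1/18; Vidar 1/6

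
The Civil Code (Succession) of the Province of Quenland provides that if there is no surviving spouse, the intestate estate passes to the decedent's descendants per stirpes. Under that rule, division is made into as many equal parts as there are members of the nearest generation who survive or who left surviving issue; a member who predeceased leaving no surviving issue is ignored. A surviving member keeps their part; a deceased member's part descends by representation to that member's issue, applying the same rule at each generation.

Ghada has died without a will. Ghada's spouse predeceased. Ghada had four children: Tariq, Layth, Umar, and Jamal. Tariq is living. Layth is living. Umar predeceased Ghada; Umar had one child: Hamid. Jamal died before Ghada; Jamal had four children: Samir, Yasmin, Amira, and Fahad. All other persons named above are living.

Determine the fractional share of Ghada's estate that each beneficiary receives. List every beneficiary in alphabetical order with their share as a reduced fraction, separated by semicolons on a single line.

Amira 1/16; Fahad 1/16; Hamid 1/4; Layth 1/4; Samir 1/16; Tariq 1/4; Yasmin 1/16

There is no surviving spouse, so the entire estate passes to Ghada's descendants per stirpes.
The estate is divided into 4 equal shares of 1/4 among Tariq, Layth, Umar, Jamal.
Tariq is living and takes 1/4.
Layth is living and takes 1/4.
Umar predeceased; the 1/4 allotted to Umar's branch passes to Umar's issue by representation.
Hamid is the sole taker at this level and receives the full 1/4.
Jamal predeceased; the 1/4 allotted to Jamal's branch passes to Jamal's issue by representation.
The 1/4 is divided into 4 equal shares of 1/16 among Samir, Yasmin, Amira, Fahad.
Samir is living and takes 1/16.
Yasmin is living and takes 1/16.
Amira is living and takes 1/16.
Fahad is living and takes 1/16.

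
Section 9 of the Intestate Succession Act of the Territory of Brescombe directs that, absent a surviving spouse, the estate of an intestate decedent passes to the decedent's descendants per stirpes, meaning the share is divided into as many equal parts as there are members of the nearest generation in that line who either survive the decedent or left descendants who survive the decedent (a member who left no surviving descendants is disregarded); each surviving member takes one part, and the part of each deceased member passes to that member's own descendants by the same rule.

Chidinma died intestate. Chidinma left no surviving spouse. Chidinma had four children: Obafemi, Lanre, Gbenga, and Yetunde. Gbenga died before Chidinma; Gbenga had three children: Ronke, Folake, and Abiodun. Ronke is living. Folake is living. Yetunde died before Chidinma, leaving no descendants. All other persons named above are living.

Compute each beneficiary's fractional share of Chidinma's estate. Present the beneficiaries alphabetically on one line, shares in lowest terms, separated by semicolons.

There is no surviving spouse, so the entire estate passes to Chidinma's descendants per stirpes.
Yetunde left no surviving issue, so that branch lapses and is disregarded.
The estate is divided into 3 equal shares of 1/3 among Obafemi, Lanre, Gbenga.
Obafemi is living and takes 1/3.
Lanre is living and takes 1/3.
Gbenga predeceased; the 1/3 allotted to Gbenga's branch passes to Gbenga's issue by representation.
The 1/3 is divided into 3 equal shares of 1/9 among Ronke, Folake, Abiodun.
Ronke is living and takes 1/9.
Folake is living and takes 1/9.
Abiodun is living and takes 1/9.

Abiodun 1/9; Folake 1/9; Lanre 1/3; Obafemi 1/3; Ronke 1/9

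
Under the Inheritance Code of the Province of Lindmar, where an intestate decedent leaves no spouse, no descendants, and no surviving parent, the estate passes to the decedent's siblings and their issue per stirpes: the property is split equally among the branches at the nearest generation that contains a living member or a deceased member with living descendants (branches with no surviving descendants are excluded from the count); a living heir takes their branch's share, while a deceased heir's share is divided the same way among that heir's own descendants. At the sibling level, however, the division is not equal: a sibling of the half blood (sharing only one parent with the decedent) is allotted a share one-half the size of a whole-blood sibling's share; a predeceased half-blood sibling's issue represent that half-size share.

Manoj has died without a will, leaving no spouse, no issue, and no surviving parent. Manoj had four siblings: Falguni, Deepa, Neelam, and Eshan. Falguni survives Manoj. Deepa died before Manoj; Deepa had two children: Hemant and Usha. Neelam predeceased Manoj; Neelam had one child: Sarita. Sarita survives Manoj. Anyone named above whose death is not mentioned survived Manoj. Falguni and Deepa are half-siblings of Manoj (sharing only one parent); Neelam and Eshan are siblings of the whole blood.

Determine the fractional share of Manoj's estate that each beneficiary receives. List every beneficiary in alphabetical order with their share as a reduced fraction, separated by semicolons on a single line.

Eshan 1/3; Falguni 1/6; Hemant 1/12; Sarita 1/3; Usha 1/12

No spouse, descendants, or parent survives, so the estate passes to Manoj's siblings per stirpes.
Half-blood siblings count for one-half the weight of whole-blood siblings at the initial division.
Dividing 1 in proportion to weights (total weight 3): Falguni (weight 1/2) → 1/6; Deepa (weight 1/2) → 1/6; Neelam (weight 1) → 1/3; Eshan (weight 1) → 1/3.
Falguni is living and takes 1/6.
Deepa predeceased; the 1/6 allotted to Deepa's branch passes to Deepa's issue by representation.
The 1/6 is divided into 2 equal shares of 1/12 among Hemant, Usha.
Hemant is living and takes 1/12.
Usha is living and takes 1/12.
Neelam predeceased; the 1/3 allotted to Neelam's branch passes to Neelam's issue by representation.
Sarita is the sole taker at this level and receives the full 1/3.
Eshan is living and takes 1/3.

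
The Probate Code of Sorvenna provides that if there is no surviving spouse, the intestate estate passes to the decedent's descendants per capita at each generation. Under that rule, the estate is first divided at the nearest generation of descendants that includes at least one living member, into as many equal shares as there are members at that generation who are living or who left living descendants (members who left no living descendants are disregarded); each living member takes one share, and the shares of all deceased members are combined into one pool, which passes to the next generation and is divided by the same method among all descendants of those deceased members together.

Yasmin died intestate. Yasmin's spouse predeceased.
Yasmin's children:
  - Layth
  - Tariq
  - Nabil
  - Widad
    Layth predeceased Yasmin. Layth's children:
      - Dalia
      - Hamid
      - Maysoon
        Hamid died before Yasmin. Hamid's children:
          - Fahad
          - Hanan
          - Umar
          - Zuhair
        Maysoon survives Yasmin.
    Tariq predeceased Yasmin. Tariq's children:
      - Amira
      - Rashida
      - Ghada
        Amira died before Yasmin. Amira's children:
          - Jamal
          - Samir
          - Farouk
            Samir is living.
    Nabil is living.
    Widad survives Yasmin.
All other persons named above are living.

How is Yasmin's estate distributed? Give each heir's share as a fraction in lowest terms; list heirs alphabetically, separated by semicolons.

There is no surviving spouse, so the entire estate passes to Yasmin's descendants per capita at each generation.
At generation 1 (Layth, Tariq, Nabil, Widad) there are 4 shares of (1)/4 = 1/4 each.
Living: Nabil and Widad — each takes 1/4.
Deceased: Layth and Tariq. Their combined 1/2 is pooled and carried to generation 2.
At generation 2 (Dalia, Hamid, Maysoon, Amira, Rashida, Ghada) there are 6 shares of (1/2)/6 = 1/12 each.
Living: Dalia, Maysoon, Rashida, and Ghada — each takes 1/12.
Deceased: Hamid and Amira. Their combined 1/6 is pooled and carried to generation 3.
At generation 3 (Fahad, Hanan, Umar, Zuhair, Jamal, Samir, Farouk) there are 7 shares of (1/6)/7 = 1/42 each.
Living: Fahad, Hanan, Umar, Zuhair, Jamal, Samir, and Farouk — each takes 1/42.

Dalia 1/12; Fahad 1/42; Farouk 1/42; Ghada 1/12; Hanan 1/42; Jamal 1/42; Maysoon 1/12; Nabil 1/4; Rashida 1/12; Samir 1/42; Umar 1/42; Widad 1/4; Zuhair 1/42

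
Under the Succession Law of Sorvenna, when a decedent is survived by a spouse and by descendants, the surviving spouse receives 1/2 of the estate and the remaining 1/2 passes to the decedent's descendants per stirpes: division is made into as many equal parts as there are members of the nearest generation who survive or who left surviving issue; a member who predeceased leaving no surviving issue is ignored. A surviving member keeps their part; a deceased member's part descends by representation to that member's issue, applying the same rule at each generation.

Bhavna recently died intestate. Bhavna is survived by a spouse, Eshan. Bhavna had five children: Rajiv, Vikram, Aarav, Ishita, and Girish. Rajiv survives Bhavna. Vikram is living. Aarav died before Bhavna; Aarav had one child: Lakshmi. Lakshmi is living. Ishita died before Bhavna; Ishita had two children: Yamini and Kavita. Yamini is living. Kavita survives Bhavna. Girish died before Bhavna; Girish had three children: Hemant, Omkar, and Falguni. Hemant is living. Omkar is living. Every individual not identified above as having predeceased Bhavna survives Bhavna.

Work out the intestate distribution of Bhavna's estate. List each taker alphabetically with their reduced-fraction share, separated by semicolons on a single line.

Eshan, as surviving spouse, takes 1/2.
The remaining 1/2 passes to Bhavna's descendants per stirpes.
The 1/2 is divided into 5 equal shares of 1/10 among Rajiv, Vikram, Aarav, Ishita, Girish.
Rajiv is living and takes 1/10.
Vikram is living and takes 1/10.
Aarav predeceased; the 1/10 allotted to Aarav's branch passes to Aarav's issue by representation.
Lakshmi is the sole taker at this level and receives the full 1/10.
Ishita predeceased; the 1/10 allotted to Ishita's branch passes to Ishita's issue by representation.
The 1/10 is divided into 2 equal shares of 1/20 among Yamini, Kavita.
Yamini is living and takes 1/20.
Kavita is living and takes 1/20.
Girish predeceased; the 1/10 allotted to Girish's branch passes to Girish's issue by representation.
The 1/10 is divided into 3 equal shares of 1/30 among Hemant, Omkar, Falguni.
Hemant is living and takes 1/30.
Omkar is living and takes 1/30.
Falguni is living and takes 1/30.

Eshan 1/2; Falguni 1/30; Hemant 1/30; Kavita 1/20; Lakshmi 1/10; Omkar 1/30; Rajiv 1/10; Vikram 1/10; Yamini 1/20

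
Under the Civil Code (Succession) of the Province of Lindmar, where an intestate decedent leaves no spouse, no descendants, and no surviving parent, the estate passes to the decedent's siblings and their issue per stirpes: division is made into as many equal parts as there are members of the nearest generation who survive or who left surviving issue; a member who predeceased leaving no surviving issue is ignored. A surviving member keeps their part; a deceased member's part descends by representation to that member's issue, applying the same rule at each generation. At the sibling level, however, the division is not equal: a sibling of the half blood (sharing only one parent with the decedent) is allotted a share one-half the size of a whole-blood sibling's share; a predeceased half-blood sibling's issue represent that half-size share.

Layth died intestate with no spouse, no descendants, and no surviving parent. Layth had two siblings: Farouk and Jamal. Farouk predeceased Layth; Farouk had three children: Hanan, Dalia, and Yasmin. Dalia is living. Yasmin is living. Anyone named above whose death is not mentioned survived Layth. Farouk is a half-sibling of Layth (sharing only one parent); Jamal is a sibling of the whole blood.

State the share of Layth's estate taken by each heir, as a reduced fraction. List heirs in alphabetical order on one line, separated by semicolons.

No spouse, descendants, or parent survives, so the estate passes to Layth's siblings per stirpes.
Half-blood siblings count for one-half the weight of whole-blood siblings at the initial division.
Dividing 1 in proportion to weights (total weight 3/2): Farouk (weight 1/2) → 1/3; Jamal (weight 1) → 2/3.
Farouk predeceased; the 1/3 allotted to Farouk's branch passes to Farouk's issue by representation.
The 1/3 is divided into 3 equal shares of 1/9 among Hanan, Dalia, Yasmin.
Hanan is living and takes 1/9.
Dalia is living and takes 1/9.
Yasmin is living and takes 1/9.
Jamal is living and takes 2/3.

Dalia 1/9; Hanan 1/9; Jamal 2/3; Yasmin 1/9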